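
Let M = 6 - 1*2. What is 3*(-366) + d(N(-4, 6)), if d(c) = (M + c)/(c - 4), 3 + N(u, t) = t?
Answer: -1105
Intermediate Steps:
N(u, t) = -3 + t
M = 4 (M = 6 - 2 = 4)
d(c) = (4 + c)/(-4 + c) (d(c) = (4 + c)/(c - 4) = (4 + c)/(-4 + c))
3*(-366) + d(N(-4, 6)) = 3*(-366) + (4 + (-3 + 6))/(-4 + (-3 + 6)) = -1098 + (4 + 3)/(-4 + 3) = -1098 + 7/(-1) = -1098 - 1*7 = -1098 - 7 = -1105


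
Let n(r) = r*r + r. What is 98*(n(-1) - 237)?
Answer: -23226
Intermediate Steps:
n(r) = r + r**2 (n(r) = r**2 + r = r + r**2)
98*(n(-1) - 237) = 98*(-(1 - 1) - 237) = 98*(-1*0 - 237) = 98*(0 - 237) = 98*(-237) = -23226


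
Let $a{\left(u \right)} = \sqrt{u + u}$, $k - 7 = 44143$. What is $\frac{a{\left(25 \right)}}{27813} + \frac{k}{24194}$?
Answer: $\frac{22075}{12097} + \frac{5 \sqrt{2}}{27813} \approx 1.8251$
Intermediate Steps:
$k = 44150$ ($k = 7 + 44143 = 44150$)
$a{\left(u \right)} = \sqrt{2} \sqrt{u}$ ($a{\left(u \right)} = \sqrt{2 u} = \sqrt{2} \sqrt{u}$)
$\frac{a{\left(25 \right)}}{27813} + \frac{k}{24194} = \frac{\sqrt{2} \sqrt{25}}{27813} + \frac{44150}{24194} = \sqrt{2} \cdot 5 \cdot \frac{1}{27813} + 44150 \cdot \frac{1}{24194} = 5 \sqrt{2} \cdot \frac{1}{27813} + \frac{22075}{12097} = \frac{5 \sqrt{2}}{27813} + \frac{22075}{12097} = \frac{22075}{12097} + \frac{5 \sqrt{2}}{27813}$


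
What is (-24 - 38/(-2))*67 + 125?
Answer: -210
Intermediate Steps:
(-24 - 38/(-2))*67 + 125 = (-24 - 38*(-1)/2)*67 + 125 = (-24 - 1*(-19))*67 + 125 = (-24 + 19)*67 + 125 = -5*67 + 125 = -335 + 125 = -210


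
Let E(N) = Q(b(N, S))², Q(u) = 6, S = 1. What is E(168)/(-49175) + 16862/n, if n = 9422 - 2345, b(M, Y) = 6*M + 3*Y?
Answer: 16917022/7102275 ≈ 2.3819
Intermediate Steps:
b(M, Y) = 3*Y + 6*M
n = 7077
E(N) = 36 (E(N) = 6² = 36)
E(168)/(-49175) + 16862/n = 36/(-49175) + 16862/7077 = 36*(-1/49175) + 16862*(1/7077) = -36/49175 + 16862/7077 = 16917022/7102275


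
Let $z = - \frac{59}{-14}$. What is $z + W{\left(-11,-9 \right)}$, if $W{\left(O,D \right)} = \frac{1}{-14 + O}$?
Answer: $\frac{1461}{350} \approx 4.1743$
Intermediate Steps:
$z = \frac{59}{14}$ ($z = \left(-59\right) \left(- \frac{1}{14}\right) = \frac{59}{14} \approx 4.2143$)
$z + W{\left(-11,-9 \right)} = \frac{59}{14} + \frac{1}{-14 - 11} = \frac{59}{14} + \frac{1}{-25} = \frac{59}{14} - \frac{1}{25} = \frac{1461}{350}$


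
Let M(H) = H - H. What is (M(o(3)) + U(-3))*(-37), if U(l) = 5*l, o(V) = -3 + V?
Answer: 555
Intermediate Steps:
M(H) = 0
(M(o(3)) + U(-3))*(-37) = (0 + 5*(-3))*(-37) = (0 - 15)*(-37) = -15*(-37) = 555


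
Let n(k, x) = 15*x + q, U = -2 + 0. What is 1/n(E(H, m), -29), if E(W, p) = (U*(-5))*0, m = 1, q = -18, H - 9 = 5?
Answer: -1/453 ≈ -0.0022075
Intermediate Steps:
H = 14 (H = 9 + 5 = 14)
U = -2
E(W, p) = 0 (E(W, p) = -2*(-5)*0 = 10*0 = 0)
n(k, x) = -18 + 15*x (n(k, x) = 15*x - 18 = -18 + 15*x)
1/n(E(H, m), -29) = 1/(-18 + 15*(-29)) = 1/(-18 - 435) = 1/(-453) = -1/453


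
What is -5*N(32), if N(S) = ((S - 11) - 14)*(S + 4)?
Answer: -1260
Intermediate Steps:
N(S) = (-25 + S)*(4 + S) (N(S) = ((-11 + S) - 14)*(4 + S) = (-25 + S)*(4 + S))
-5*N(32) = -5*(-100 + 32² - 21*32) = -5*(-100 + 1024 - 672) = -5*252 = -1260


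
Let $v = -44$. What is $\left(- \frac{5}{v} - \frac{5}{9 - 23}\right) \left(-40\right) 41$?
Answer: $- \frac{59450}{77} \approx -772.08$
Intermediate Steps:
$\left(- \frac{5}{v} - \frac{5}{9 - 23}\right) \left(-40\right) 41 = \left(- \frac{5}{-44} - \frac{5}{9 - 23}\right) \left(-40\right) 41 = \left(\left(-5\right) \left(- \frac{1}{44}\right) - \frac{5}{9 - 23}\right) \left(-40\right) 41 = \left(\frac{5}{44} - \frac{5}{-14}\right) \left(-40\right) 41 = \left(\frac{5}{44} - - \frac{5}{14}\right) \left(-40\right) 41 = \left(\frac{5}{44} + \frac{5}{14}\right) \left(-40\right) 41 = \frac{145}{308} \left(-40\right) 41 = \left(- \frac{1450}{77}\right) 41 = - \frac{59450}{77}$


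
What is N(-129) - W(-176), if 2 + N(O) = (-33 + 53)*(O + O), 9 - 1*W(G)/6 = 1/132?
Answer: -114751/22 ≈ -5216.0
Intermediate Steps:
W(G) = 1187/22 (W(G) = 54 - 6/132 = 54 - 6*1/132 = 54 - 1/22 = 1187/22)
N(O) = -2 + 40*O (N(O) = -2 + (-33 + 53)*(O + O) = -2 + 20*(2*O) = -2 + 40*O)
N(-129) - W(-176) = (-2 + 40*(-129)) - 1*1187/22 = (-2 - 5160) - 1187/22 = -5162 - 1187/22 = -114751/22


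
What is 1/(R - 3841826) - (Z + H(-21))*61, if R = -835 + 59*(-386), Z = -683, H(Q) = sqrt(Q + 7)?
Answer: 161045618404/3865435 - 61*I*sqrt(14) ≈ 41663.0 - 228.24*I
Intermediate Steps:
H(Q) = sqrt(7 + Q)
R = -23609 (R = -835 - 22774 = -23609)
1/(R - 3841826) - (Z + H(-21))*61 = 1/(-23609 - 3841826) - (-683 + sqrt(7 - 21))*61 = 1/(-3865435) - (-683 + sqrt(-14))*61 = -1/3865435 - (-683 + I*sqrt(14))*61 = -1/3865435 - (-41663 + 61*I*sqrt(14)) = -1/3865435 + (41663 - 61*I*sqrt(14)) = 161045618404/3865435 - 61*I*sqrt(14)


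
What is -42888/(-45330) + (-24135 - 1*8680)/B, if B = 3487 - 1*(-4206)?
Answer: -192927761/58120615 ≈ -3.3194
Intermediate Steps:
B = 7693 (B = 3487 + 4206 = 7693)
-42888/(-45330) + (-24135 - 1*8680)/B = -42888/(-45330) + (-24135 - 1*8680)/7693 = -42888*(-1/45330) + (-24135 - 8680)*(1/7693) = 7148/7555 - 32815*1/7693 = 7148/7555 - 32815/7693 = -192927761/58120615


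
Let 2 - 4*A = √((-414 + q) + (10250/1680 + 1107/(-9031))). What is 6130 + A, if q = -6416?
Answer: 12261/2 - I*√3927088024610982/3034416 ≈ 6130.5 - 20.652*I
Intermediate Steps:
A = ½ - I*√3927088024610982/3034416 (A = ½ - √((-414 - 6416) + (10250/1680 + 1107/(-9031)))/4 = ½ - √(-6830 + (10250*(1/1680) + 1107*(-1/9031)))/4 = ½ - √(-6830 + (1025/168 - 1107/9031))/4 = ½ - √(-6830 + 9070799/1517208)/4 = ½ - I*√3927088024610982/3034416 ≈ 0.5 - 20.652*I)
6130 + A = 6130 + (½ - I*√3927088024610982/3034416) = 12261/2 - I*√3927088024610982/3034416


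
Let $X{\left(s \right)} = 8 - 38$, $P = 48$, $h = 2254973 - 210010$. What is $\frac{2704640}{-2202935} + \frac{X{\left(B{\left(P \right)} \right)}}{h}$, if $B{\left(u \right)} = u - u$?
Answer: $- \frac{1106190963274}{900984113281} \approx -1.2278$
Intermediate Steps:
$h = 2044963$
$B{\left(u \right)} = 0$
$X{\left(s \right)} = -30$ ($X{\left(s \right)} = 8 - 38 = -30$)
$\frac{2704640}{-2202935} + \frac{X{\left(B{\left(P \right)} \right)}}{h} = \frac{2704640}{-2202935} - \frac{30}{2044963} = 2704640 \left(- \frac{1}{2202935}\right) - \frac{30}{2044963} = - \frac{540928}{440587} - \frac{30}{2044963} = - \frac{1106190963274}{900984113281}$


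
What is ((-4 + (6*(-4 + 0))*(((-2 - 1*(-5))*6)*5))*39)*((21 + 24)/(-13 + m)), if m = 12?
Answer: 3797820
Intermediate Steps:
((-4 + (6*(-4 + 0))*(((-2 - 1*(-5))*6)*5))*39)*((21 + 24)/(-13 + m)) = ((-4 + (6*(-4 + 0))*(((-2 - 1*(-5))*6)*5))*39)*((21 + 24)/(-13 + 12)) = ((-4 + (6*(-4))*(((-2 + 5)*6)*5))*39)*(45/(-1)) = ((-4 - 24*3*6*5)*39)*(45*(-1)) = ((-4 - 432*5)*39)*(-45) = ((-4 - 24*90)*39)*(-45) = ((-4 - 2160)*39)*(-45) = -2164*39*(-45) = -84396*(-45) = 3797820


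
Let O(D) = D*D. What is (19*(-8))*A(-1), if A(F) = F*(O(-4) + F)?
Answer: 2280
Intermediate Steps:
O(D) = D**2
A(F) = F*(16 + F) (A(F) = F*((-4)**2 + F) = F*(16 + F))
(19*(-8))*A(-1) = (19*(-8))*(-(16 - 1)) = -(-152)*15 = -152*(-15) = 2280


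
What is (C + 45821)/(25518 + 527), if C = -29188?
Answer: 16633/26045 ≈ 0.63863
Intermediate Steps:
(C + 45821)/(25518 + 527) = (-29188 + 45821)/(25518 + 527) = 16633/26045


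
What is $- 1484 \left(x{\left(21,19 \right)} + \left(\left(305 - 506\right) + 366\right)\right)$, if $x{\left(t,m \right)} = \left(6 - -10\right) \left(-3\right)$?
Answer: $-173628$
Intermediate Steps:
$x{\left(t,m \right)} = -48$ ($x{\left(t,m \right)} = \left(6 + 10\right) \left(-3\right) = 16 \left(-3\right) = -48$)
$- 1484 \left(x{\left(21,19 \right)} + \left(\left(305 - 506\right) + 366\right)\right) = - 1484 \left(-48 + \left(\left(305 - 506\right) + 366\right)\right) = - 1484 \left(-48 + \left(-201 + 366\right)\right) = - 1484 \left(-48 + 165\right) = \left(-1484\right) 117 = -173628$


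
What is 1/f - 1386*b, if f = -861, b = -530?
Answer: 632473379/861 ≈ 7.3458e+5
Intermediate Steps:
1/f - 1386*b = 1/(-861) - 1386*(-530) = -1/861 + 734580 = 632473379/861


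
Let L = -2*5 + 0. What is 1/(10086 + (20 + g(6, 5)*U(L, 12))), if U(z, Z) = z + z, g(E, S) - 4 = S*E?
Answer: 1/9426 ≈ 0.00010609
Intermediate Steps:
L = -10 (L = -10 + 0 = -10)
g(E, S) = 4 + E*S (g(E, S) = 4 + S*E = 4 + E*S)
U(z, Z) = 2*z
1/(10086 + (20 + g(6, 5)*U(L, 12))) = 1/(10086 + (20 + (4 + 6*5)*(2*(-10)))) = 1/(10086 + (20 + (4 + 30)*(-20))) = 1/(10086 + (20 + 34*(-20))) = 1/(10086 + (20 - 680)) = 1/(10086 - 660) = 1/9426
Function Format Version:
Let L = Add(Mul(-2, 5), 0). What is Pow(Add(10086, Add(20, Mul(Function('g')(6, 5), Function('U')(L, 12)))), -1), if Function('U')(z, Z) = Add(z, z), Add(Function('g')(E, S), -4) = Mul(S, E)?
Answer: Rational(1, 9426) ≈ 0.00010609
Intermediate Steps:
L = -10 (L = Add(-10, 0) = -10)
Function('g')(E, S) = Add(4, Mul(E, S)) (Function('g')(E, S) = Add(4, Mul(S, E)) = Add(4, Mul(E, S)))
Function('U')(z, Z) = Mul(2, z)
Pow(Add(10086, Add(20, Mul(Function('g')(6, 5), Function('U')(L, 12)))), -1) = Pow(Add(10086, Add(20, Mul(Add(4, Mul(6, 5)), Mul(2, -10)))), -1) = Pow(Add(10086, Add(20, Mul(Add(4, 30), -20))), -1) = Pow(Add(10086, Add(20, Mul(34, -20))), -1) = Pow(Add(10086, Add(20, -680)), -1) = Pow(Add(10086, -660), -1) = Pow(9426, -1) = Rational(1, 9426)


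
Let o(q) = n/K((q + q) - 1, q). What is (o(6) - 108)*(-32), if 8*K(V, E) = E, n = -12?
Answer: 3968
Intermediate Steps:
K(V, E) = E/8
o(q) = -96/q (o(q) = -12*8/q = -96/q)
(o(6) - 108)*(-32) = (-96/6 - 108)*(-32) = (-96*⅙ - 108)*(-32) = (-16 - 108)*(-32) = -124*(-32) = 3968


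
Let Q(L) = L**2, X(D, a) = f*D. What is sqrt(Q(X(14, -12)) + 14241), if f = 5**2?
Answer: sqrt(136741) ≈ 369.79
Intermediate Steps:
f = 25
X(D, a) = 25*D
sqrt(Q(X(14, -12)) + 14241) = sqrt((25*14)**2 + 14241) = sqrt(350**2 + 14241) = sqrt(122500 + 14241) = sqrt(136741)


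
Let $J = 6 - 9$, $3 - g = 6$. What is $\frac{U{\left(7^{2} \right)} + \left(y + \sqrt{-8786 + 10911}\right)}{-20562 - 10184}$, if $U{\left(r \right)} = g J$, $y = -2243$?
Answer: $\frac{1117}{15373} - \frac{5 \sqrt{85}}{30746} \approx 0.071161$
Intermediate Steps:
$g = -3$ ($g = 3 - 6 = -3$)
$J = -3$ ($J = 6 - 9 = -3$)
$U{\left(r \right)} = 9$ ($U{\left(r \right)} = \left(-3\right) \left(-3\right) = 9$)
$\frac{U{\left(7^{2} \right)} + \left(y + \sqrt{-8786 + 10911}\right)}{-20562 - 10184} = \frac{9 - \left(2243 - \sqrt{-8786 + 10911}\right)}{-20562 - 10184} = \frac{9 - \left(2243 - \sqrt{2125}\right)}{-30746} = \left(9 - \left(2243 - 5 \sqrt{85}\right)\right) \left(- \frac{1}{30746}\right) = \left(-2234 + 5 \sqrt{85}\right) \left(- \frac{1}{30746}\right) = \frac{1117}{15373} - \frac{5 \sqrt{85}}{30746}$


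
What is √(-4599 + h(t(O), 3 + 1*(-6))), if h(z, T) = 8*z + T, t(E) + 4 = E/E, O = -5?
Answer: 3*I*√514 ≈ 68.015*I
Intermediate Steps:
t(E) = -3 (t(E) = -4 + E/E = -4 + 1 = -3)
h(z, T) = T + 8*z
√(-4599 + h(t(O), 3 + 1*(-6))) = √(-4599 + ((3 + 1*(-6)) + 8*(-3))) = √(-4599 + ((3 - 6) - 24)) = √(-4599 + (-3 - 24)) = √(-4599 - 27) = √(-4626) = 3*I*√514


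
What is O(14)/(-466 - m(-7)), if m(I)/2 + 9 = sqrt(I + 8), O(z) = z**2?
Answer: -98/225 ≈ -0.43556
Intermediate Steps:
m(I) = -18 + 2*sqrt(8 + I) (m(I) = -18 + 2*sqrt(I + 8) = -18 + 2*sqrt(8 + I))
O(14)/(-466 - m(-7)) = 14**2/(-466 - (-18 + 2*sqrt(8 - 7))) = 196/(-466 - (-18 + 2*sqrt(1))) = 196/(-466 - (-18 + 2*1)) = 196/(-466 - (-18 + 2)) = 196/(-466 - 1*(-16)) = 196/(-466 + 16) = 196/(-450) = 196*(-1/450) = -98/225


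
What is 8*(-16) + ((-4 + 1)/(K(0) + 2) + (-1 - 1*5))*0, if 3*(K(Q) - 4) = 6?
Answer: -128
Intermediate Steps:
K(Q) = 6 (K(Q) = 4 + (⅓)*6 = 4 + 2 = 6)
8*(-16) + ((-4 + 1)/(K(0) + 2) + (-1 - 1*5))*0 = 8*(-16) + ((-4 + 1)/(6 + 2) + (-1 - 1*5))*0 = -128 + (-3/8 + (-1 - 5))*0 = -128 + (-3*⅛ - 6)*0 = -128 + (-3/8 - 6)*0 = -128 - 51/8*0 = -128 + 0 = -128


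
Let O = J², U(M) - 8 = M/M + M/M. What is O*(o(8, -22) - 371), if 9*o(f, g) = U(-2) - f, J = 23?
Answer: -1765273/9 ≈ -1.9614e+5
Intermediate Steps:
U(M) = 10 (U(M) = 8 + (M/M + M/M) = 8 + (1 + 1) = 8 + 2 = 10)
o(f, g) = 10/9 - f/9 (o(f, g) = (10 - f)/9 = 10/9 - f/9)
O = 529 (O = 23² = 529)
O*(o(8, -22) - 371) = 529*((10/9 - ⅑*8) - 371) = 529*((10/9 - 8/9) - 371) = 529*(2/9 - 371) = 529*(-3337/9) = -1765273/9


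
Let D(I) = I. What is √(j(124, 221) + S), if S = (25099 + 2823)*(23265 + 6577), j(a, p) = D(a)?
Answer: 8*√13019507 ≈ 28866.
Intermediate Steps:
j(a, p) = a
S = 833248324 (S = 27922*29842 = 833248324)
√(j(124, 221) + S) = √(124 + 833248324) = √833248448 = 8*√13019507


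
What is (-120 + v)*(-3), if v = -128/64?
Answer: 366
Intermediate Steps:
v = -2 (v = -128*1/64 = -2)
(-120 + v)*(-3) = (-120 - 2)*(-3) = -122*(-3) = 366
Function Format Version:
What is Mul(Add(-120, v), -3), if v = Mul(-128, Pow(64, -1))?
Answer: 366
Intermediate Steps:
v = -2 (v = Mul(-128, Rational(1, 64)) = -2)
Mul(Add(-120, v), -3) = Mul(Add(-120, -2), -3) = Mul(-122, -3) = 366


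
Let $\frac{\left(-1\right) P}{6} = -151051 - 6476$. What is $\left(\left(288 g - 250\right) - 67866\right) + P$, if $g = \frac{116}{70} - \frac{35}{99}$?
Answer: $\frac{337807254}{385} \approx 8.7742 \cdot 10^{5}$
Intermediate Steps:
$g = \frac{4517}{3465}$ ($g = 116 \cdot \frac{1}{70} - \frac{35}{99} = \frac{58}{35} - \frac{35}{99} = \frac{4517}{3465} \approx 1.3036$)
$P = 945162$ ($P = - 6 \left(-151051 - 6476\right) = \left(-6\right) \left(-157527\right) = 945162$)
$\left(\left(288 g - 250\right) - 67866\right) + P = \left(\left(288 \cdot \frac{4517}{3465} - 250\right) - 67866\right) + 945162 = \left(\left(\frac{144544}{385} - 250\right) - 67866\right) + 945162 = \left(\frac{48294}{385} - 67866\right) + 945162 = - \frac{26080116}{385} + 945162 = \frac{337807254}{385}$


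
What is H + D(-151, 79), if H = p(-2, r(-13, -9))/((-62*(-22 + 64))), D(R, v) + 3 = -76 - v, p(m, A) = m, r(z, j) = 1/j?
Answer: -205715/1302 ≈ -158.00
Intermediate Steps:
D(R, v) = -79 - v (D(R, v) = -3 + (-76 - v) = -79 - v)
H = 1/1302 (H = -2*(-1/(62*(-22 + 64))) = -2/((-62*42)) = -2/(-2604) = -2*(-1/2604) = 1/1302 ≈ 0.00076805)
H + D(-151, 79) = 1/1302 + (-79 - 1*79) = 1/1302 + (-79 - 79) = 1/1302 - 158 = -205715/1302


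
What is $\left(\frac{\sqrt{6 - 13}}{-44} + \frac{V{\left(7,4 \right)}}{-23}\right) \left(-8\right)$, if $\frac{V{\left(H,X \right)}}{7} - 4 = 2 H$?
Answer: $\frac{1008}{23} + \frac{2 i \sqrt{7}}{11} \approx 43.826 + 0.48105 i$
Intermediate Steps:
$V{\left(H,X \right)} = 28 + 14 H$ ($V{\left(H,X \right)} = 28 + 7 \cdot 2 H = 28 + 14 H$)
$\left(\frac{\sqrt{6 - 13}}{-44} + \frac{V{\left(7,4 \right)}}{-23}\right) \left(-8\right) = \left(\frac{\sqrt{6 - 13}}{-44} + \frac{28 + 14 \cdot 7}{-23}\right) \left(-8\right) = \left(\sqrt{-7} \left(- \frac{1}{44}\right) + \left(28 + 98\right) \left(- \frac{1}{23}\right)\right) \left(-8\right) = \left(i \sqrt{7} \left(- \frac{1}{44}\right) + 126 \left(- \frac{1}{23}\right)\right) \left(-8\right) = \left(- \frac{i \sqrt{7}}{44} - \frac{126}{23}\right) \left(-8\right) = \left(- \frac{126}{23} - \frac{i \sqrt{7}}{44}\right) \left(-8\right) = \frac{1008}{23} + \frac{2 i \sqrt{7}}{11}$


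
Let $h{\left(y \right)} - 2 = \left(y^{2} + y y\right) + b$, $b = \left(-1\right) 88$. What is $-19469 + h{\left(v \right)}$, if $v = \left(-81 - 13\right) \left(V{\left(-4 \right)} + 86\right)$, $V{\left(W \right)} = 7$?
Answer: $152825573$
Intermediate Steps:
$v = -8742$ ($v = \left(-81 - 13\right) \left(7 + 86\right) = \left(-94\right) 93 = -8742$)
$b = -88$
$h{\left(y \right)} = -86 + 2 y^{2}$ ($h{\left(y \right)} = 2 - \left(88 - y^{2} - y y\right) = 2 + \left(\left(y^{2} + y^{2}\right) - 88\right) = 2 + \left(2 y^{2} - 88\right) = 2 + \left(-88 + 2 y^{2}\right) = -86 + 2 y^{2}$)
$-19469 + h{\left(v \right)} = -19469 - \left(86 - 2 \left(-8742\right)^{2}\right) = -19469 + \left(-86 + 2 \cdot 76422564\right) = -19469 + \left(-86 + 152845128\right) = -19469 + 152845042 = 152825573$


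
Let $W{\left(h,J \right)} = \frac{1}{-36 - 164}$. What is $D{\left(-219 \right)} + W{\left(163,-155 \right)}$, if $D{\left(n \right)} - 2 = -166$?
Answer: $- \frac{32801}{200} \approx -164.0$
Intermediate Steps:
$W{\left(h,J \right)} = - \frac{1}{200}$ ($W{\left(h,J \right)} = \frac{1}{-200} = - \frac{1}{200}$)
$D{\left(n \right)} = -164$ ($D{\left(n \right)} = 2 - 166 = -164$)
$D{\left(-219 \right)} + W{\left(163,-155 \right)} = -164 - \frac{1}{200} = - \frac{32801}{200}$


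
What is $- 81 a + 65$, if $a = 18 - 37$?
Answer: $1604$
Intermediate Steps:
$a = -19$ ($a = 18 - 37 = -19$)
$- 81 a + 65 = \left(-81\right) \left(-19\right) + 65 = 1539 + 65 = 1604$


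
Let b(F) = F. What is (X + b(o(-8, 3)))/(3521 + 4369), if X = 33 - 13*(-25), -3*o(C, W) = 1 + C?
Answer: 1081/23670 ≈ 0.045670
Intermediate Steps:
o(C, W) = -⅓ - C/3 (o(C, W) = -(1 + C)/3 = -⅓ - C/3)
X = 358 (X = 33 + 325 = 358)
(X + b(o(-8, 3)))/(3521 + 4369) = (358 + (-⅓ - ⅓*(-8)))/(3521 + 4369) = (358 + (-⅓ + 8/3))/7890 = (358 + 7/3)*(1/7890) = (1081/3)*(1/7890) = 1081/23670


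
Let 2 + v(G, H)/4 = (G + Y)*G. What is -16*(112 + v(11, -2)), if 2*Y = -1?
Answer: -9056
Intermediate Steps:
Y = -½ (Y = (½)*(-1) = -½ ≈ -0.50000)
v(G, H) = -8 + 4*G*(-½ + G) (v(G, H) = -8 + 4*((G - ½)*G) = -8 + 4*((-½ + G)*G) = -8 + 4*(G*(-½ + G)) = -8 + 4*G*(-½ + G))
-16*(112 + v(11, -2)) = -16*(112 + (-8 - 2*11 + 4*11²)) = -16*(112 + (-8 - 22 + 4*121)) = -16*(112 + (-8 - 22 + 484)) = -16*(112 + 454) = -16*566 = -9056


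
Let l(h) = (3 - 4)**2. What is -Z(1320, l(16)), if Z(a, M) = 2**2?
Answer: -4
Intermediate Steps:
l(h) = 1 (l(h) = (-1)**2 = 1)
Z(a, M) = 4
-Z(1320, l(16)) = -1*4 = -4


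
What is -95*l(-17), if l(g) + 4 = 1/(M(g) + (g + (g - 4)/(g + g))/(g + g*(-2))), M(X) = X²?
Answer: 12641878/33297 ≈ 379.67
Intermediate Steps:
l(g) = -4 + 1/(g² - (g + (-4 + g)/(2*g))/g) (l(g) = -4 + 1/(g² + (g + (g - 4)/(g + g))/(g + g*(-2))) = -4 + 1/(g² + (g + (-4 + g)/((2*g)))/(g - 2*g)) = -4 + 1/(g² + (g + (-4 + g)*(1/(2*g)))/((-g))) = -4 + 1/(g² + (g + (-4 + g)/(2*g))*(-1/g)) = -4 + 1/(g² - (g + (-4 + g)/(2*g))/g))
-95*l(-17) = -190*(8 - 5*(-17)² - 2*(-17) + 4*(-17)⁴)/(-4 - 17 - 2*(-17)⁴ + 2*(-17)²) = -190*(8 - 5*289 + 34 + 4*83521)/(-4 - 17 - 2*83521 + 2*289) = -190*(8 - 1445 + 34 + 334084)/(-4 - 17 - 167042 + 578) = -190*332681/(-166485) = -190*(-1)*332681/166485 = -95*(-665362/166485) = 12641878/33297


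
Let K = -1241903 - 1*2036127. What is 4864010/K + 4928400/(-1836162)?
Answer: -3766749757/903752871 ≈ -4.1679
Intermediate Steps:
K = -3278030 (K = -1241903 - 2036127 = -3278030)
4864010/K + 4928400/(-1836162) = 4864010/(-3278030) + 4928400/(-1836162) = 4864010*(-1/3278030) + 4928400*(-1/1836162) = -486401/327803 - 7400/2757 = -3766749757/903752871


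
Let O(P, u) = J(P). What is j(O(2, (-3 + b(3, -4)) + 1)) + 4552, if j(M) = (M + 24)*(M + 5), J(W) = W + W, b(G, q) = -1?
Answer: 4804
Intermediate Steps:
J(W) = 2*W
O(P, u) = 2*P
j(M) = (5 + M)*(24 + M) (j(M) = (24 + M)*(5 + M) = (5 + M)*(24 + M))
j(O(2, (-3 + b(3, -4)) + 1)) + 4552 = (120 + (2*2)**2 + 29*(2*2)) + 4552 = (120 + 4**2 + 29*4) + 4552 = (120 + 16 + 116) + 4552 = 252 + 4552 = 4804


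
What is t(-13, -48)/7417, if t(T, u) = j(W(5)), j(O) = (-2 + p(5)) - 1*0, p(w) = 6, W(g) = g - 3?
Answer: 4/7417 ≈ 0.00053930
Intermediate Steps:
W(g) = -3 + g
j(O) = 4 (j(O) = (-2 + 6) - 1*0 = 4 + 0 = 4)
t(T, u) = 4
t(-13, -48)/7417 = 4/7417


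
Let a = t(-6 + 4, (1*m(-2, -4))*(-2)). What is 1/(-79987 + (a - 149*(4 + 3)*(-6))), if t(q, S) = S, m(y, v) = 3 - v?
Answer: -1/73743 ≈ -1.3561e-5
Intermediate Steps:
a = -14 (a = (1*(3 - 1*(-4)))*(-2) = (1*(3 + 4))*(-2) = (1*7)*(-2) = 7*(-2) = -14)
1/(-79987 + (a - 149*(4 + 3)*(-6))) = 1/(-79987 + (-14 - 149*(4 + 3)*(-6))) = 1/(-79987 + (-14 - 1043*(-6))) = 1/(-79987 + (-14 - 149*(-42))) = 1/(-79987 + (-14 + 6258)) = 1/(-79987 + 6244) = 1/(-73743) = -1/73743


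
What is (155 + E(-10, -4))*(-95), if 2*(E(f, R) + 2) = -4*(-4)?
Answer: -15295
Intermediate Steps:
E(f, R) = 6 (E(f, R) = -2 + (-4*(-4))/2 = -2 + (½)*16 = -2 + 8 = 6)
(155 + E(-10, -4))*(-95) = (155 + 6)*(-95) = 161*(-95) = -15295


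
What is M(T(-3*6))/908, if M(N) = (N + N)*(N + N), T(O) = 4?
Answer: 16/227 ≈ 0.070485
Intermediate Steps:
M(N) = 4*N² (M(N) = (2*N)*(2*N) = 4*N²)
M(T(-3*6))/908 = (4*4²)/908 = (4*16)*(1/908) = 64*(1/908) = 16/227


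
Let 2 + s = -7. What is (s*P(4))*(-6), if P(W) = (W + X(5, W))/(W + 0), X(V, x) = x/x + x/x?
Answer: 81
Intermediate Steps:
s = -9 (s = -2 - 7 = -9)
X(V, x) = 2 (X(V, x) = 1 + 1 = 2)
P(W) = (2 + W)/W (P(W) = (W + 2)/(W + 0) = (2 + W)/W)
(s*P(4))*(-6) = -9*(2 + 4)/4*(-6) = -9*6/4*(-6) = -9*3/2*(-6) = -27/2*(-6) = 81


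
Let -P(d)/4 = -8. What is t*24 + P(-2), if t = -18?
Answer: -400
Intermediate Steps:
P(d) = 32 (P(d) = -4*(-8) = 32)
t*24 + P(-2) = -18*24 + 32 = -432 + 32 = -400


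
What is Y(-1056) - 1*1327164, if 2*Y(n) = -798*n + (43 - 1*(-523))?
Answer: -905537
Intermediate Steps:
Y(n) = 283 - 399*n (Y(n) = (-798*n + (43 - 1*(-523)))/2 = (-798*n + (43 + 523))/2 = (-798*n + 566)/2 = (566 - 798*n)/2 = 283 - 399*n)
Y(-1056) - 1*1327164 = (283 - 399*(-1056)) - 1*1327164 = (283 + 421344) - 1327164 = 421627 - 1327164 = -905537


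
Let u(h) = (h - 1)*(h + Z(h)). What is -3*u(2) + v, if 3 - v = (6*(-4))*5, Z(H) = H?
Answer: 111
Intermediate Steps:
u(h) = 2*h*(-1 + h) (u(h) = (h - 1)*(h + h) = (-1 + h)*(2*h) = 2*h*(-1 + h))
v = 123 (v = 3 - 6*(-4)*5 = 3 - (-24)*5 = 3 - 1*(-120) = 3 + 120 = 123)
-3*u(2) + v = -6*2*(-1 + 2) + 123 = -6*2 + 123 = -3*4 + 123 = -12 + 123 = 111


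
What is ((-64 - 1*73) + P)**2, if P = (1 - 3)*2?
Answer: 19881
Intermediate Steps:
P = -4 (P = -2*2 = -4)
((-64 - 1*73) + P)**2 = ((-64 - 1*73) - 4)**2 = ((-64 - 73) - 4)**2 = (-137 - 4)**2 = (-141)**2 = 19881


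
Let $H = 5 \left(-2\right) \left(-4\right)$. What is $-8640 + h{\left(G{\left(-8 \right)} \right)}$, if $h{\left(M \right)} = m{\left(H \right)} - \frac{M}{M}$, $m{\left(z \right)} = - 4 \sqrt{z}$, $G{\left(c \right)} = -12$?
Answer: $-8641 - 8 \sqrt{10} \approx -8666.3$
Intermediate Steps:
$H = 40$ ($H = \left(-10\right) \left(-4\right) = 40$)
$h{\left(M \right)} = -1 - 8 \sqrt{10}$ ($h{\left(M \right)} = - 4 \sqrt{40} - \frac{M}{M} = - 4 \cdot 2 \sqrt{10} - 1 = - 8 \sqrt{10} - 1 = -1 - 8 \sqrt{10}$)
$-8640 + h{\left(G{\left(-8 \right)} \right)} = -8640 - \left(1 + 8 \sqrt{10}\right) = -8641 - 8 \sqrt{10}$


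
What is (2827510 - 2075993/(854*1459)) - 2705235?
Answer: 152350862157/1245986 ≈ 1.2227e+5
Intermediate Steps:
(2827510 - 2075993/(854*1459)) - 2705235 = (2827510 - 2075993/1245986) - 2705235 = 3523035798867/1245986 - 2705235 = 152350862157/1245986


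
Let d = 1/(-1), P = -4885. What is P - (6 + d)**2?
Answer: -4910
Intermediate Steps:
d = -1
P - (6 + d)**2 = -4885 - (6 - 1)**2 = -4885 - 1*5**2 = -4885 - 1*25 = -4885 - 25 = -4910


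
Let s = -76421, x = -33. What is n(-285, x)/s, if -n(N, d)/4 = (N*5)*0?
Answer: 0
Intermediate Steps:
n(N, d) = 0 (n(N, d) = -4*N*5*0 = -4*5*N*0 = -4*0 = 0)
n(-285, x)/s = 0/(-76421) = 0*(-1/76421) = 0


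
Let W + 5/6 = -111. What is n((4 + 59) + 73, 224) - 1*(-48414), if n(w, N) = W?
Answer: 289813/6 ≈ 48302.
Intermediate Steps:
W = -671/6 (W = -5/6 - 111 = -671/6 ≈ -111.83)
n(w, N) = -671/6
n((4 + 59) + 73, 224) - 1*(-48414) = -671/6 - 1*(-48414) = -671/6 + 48414 = 289813/6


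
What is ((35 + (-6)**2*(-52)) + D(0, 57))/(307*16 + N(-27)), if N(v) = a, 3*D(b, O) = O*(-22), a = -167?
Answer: -451/949 ≈ -0.47524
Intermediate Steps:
D(b, O) = -22*O/3 (D(b, O) = (O*(-22))/3 = (-22*O)/3 = -22*O/3)
N(v) = -167
((35 + (-6)**2*(-52)) + D(0, 57))/(307*16 + N(-27)) = ((35 + (-6)**2*(-52)) - 22/3*57)/(307*16 - 167) = ((35 + 36*(-52)) - 418)/(4912 - 167) = ((35 - 1872) - 418)/4745 = (-1837 - 418)*(1/4745) = -2255*1/4745 = -451/949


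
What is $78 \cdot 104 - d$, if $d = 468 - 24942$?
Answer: $32586$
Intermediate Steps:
$d = -24474$ ($d = 468 - 24942 = -24474$)
$78 \cdot 104 - d = 78 \cdot 104 - -24474 = 8112 + 24474 = 32586$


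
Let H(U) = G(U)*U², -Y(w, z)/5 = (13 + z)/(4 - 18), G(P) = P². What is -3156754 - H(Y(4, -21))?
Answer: -7579526354/2401 ≈ -3.1568e+6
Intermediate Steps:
Y(w, z) = 65/14 + 5*z/14 (Y(w, z) = -5*(13 + z)/(4 - 18) = -5*(13 + z)/(-14) = -5*(13 + z)*(-1)/14 = -5*(-13/14 - z/14) = 65/14 + 5*z/14)
H(U) = U⁴ (H(U) = U²*U² = U⁴)
-3156754 - H(Y(4, -21)) = -3156754 - (65/14 + (5/14)*(-21))⁴ = -3156754 - (65/14 - 15/2)⁴ = -3156754 - (-20/7)⁴ = -3156754 - 1*160000/2401 = -3156754 - 160000/2401 = -7579526354/2401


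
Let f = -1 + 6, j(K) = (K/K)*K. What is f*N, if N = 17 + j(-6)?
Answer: 55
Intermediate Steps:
j(K) = K (j(K) = 1*K = K)
N = 11 (N = 17 - 6 = 11)
f = 5
f*N = 5*11 = 55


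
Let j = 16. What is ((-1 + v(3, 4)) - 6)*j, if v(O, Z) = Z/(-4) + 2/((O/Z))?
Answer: -256/3 ≈ -85.333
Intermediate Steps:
v(O, Z) = -Z/4 + 2*Z/O (v(O, Z) = Z*(-¼) + 2*(Z/O) = -Z/4 + 2*Z/O)
((-1 + v(3, 4)) - 6)*j = ((-1 + (¼)*4*(8 - 1*3)/3) - 6)*16 = ((-1 + (¼)*4*(⅓)*(8 - 3)) - 6)*16 = ((-1 + (¼)*4*(⅓)*5) - 6)*16 = ((-1 + 5/3) - 6)*16 = (⅔ - 6)*16 = -16/3*16 = -256/3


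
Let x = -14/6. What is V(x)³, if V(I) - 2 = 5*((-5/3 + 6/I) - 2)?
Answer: -230346397/9261 ≈ -24873.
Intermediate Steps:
x = -7/3 (x = -14*⅙ = -7/3 ≈ -2.3333)
V(I) = -49/3 + 30/I (V(I) = 2 + 5*((-5/3 + 6/I) - 2) = 2 + 5*(-11/3 + 6/I) = 2 + (-55/3 + 30/I) = -49/3 + 30/I)
V(x)³ = (-49/3 + 30/(-7/3))³ = (-49/3 + 30*(-3/7))³ = (-49/3 - 90/7)³ = (-613/21)³ = -230346397/9261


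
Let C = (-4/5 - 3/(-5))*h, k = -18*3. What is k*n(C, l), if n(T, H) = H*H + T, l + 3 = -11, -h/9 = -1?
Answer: -52434/5 ≈ -10487.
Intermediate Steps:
h = 9 (h = -9*(-1) = 9)
k = -54
l = -14 (l = -3 - 11 = -14)
C = -9/5 (C = (-4/5 - 3/(-5))*9 = (-4*1/5 - 3*(-1/5))*9 = (-4/5 + 3/5)*9 = -1/5*9 = -9/5 ≈ -1.8000)
n(T, H) = T + H**2 (n(T, H) = H**2 + T = T + H**2)
k*n(C, l) = -54*(-9/5 + (-14)**2) = -54*(-9/5 + 196) = -54*971/5 = -52434/5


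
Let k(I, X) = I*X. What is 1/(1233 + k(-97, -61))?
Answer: 1/7150 ≈ 0.00013986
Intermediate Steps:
1/(1233 + k(-97, -61)) = 1/(1233 - 97*(-61)) = 1/(1233 + 5917) = 1/7150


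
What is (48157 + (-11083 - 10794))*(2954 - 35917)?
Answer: -866267640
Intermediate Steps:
(48157 + (-11083 - 10794))*(2954 - 35917) = (48157 - 21877)*(-32963) = 26280*(-32963) = -866267640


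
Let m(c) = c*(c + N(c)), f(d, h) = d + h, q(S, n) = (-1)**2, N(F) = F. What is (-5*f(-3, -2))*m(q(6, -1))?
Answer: 50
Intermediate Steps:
q(S, n) = 1
m(c) = 2*c**2 (m(c) = c*(c + c) = c*(2*c) = 2*c**2)
(-5*f(-3, -2))*m(q(6, -1)) = (-5*(-3 - 2))*(2*1**2) = (-5*(-5))*(2*1) = 25*2 = 50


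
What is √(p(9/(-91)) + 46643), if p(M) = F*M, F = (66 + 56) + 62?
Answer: √386099987/91 ≈ 215.93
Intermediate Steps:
F = 184 (F = 122 + 62 = 184)
p(M) = 184*M
√(p(9/(-91)) + 46643) = √(184*(9/(-91)) + 46643) = √(184*(9*(-1/91)) + 46643) = √(184*(-9/91) + 46643) = √(-1656/91 + 46643) = √(4242857/91) = √386099987/91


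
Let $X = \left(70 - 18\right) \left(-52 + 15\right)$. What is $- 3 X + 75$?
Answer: $5847$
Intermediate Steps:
$X = -1924$ ($X = 52 \left(-37\right) = -1924$)
$- 3 X + 75 = \left(-3\right) \left(-1924\right) + 75 = 5772 + 75 = 5847$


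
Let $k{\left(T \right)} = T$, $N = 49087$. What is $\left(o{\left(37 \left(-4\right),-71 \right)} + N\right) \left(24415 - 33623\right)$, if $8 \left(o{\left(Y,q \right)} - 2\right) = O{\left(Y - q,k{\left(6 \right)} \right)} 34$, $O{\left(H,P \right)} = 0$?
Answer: $-452011512$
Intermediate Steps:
$o{\left(Y,q \right)} = 2$ ($o{\left(Y,q \right)} = 2 + \frac{0 \cdot 34}{8} = 2 + \frac{1}{8} \cdot 0 = 2 + 0 = 2$)
$\left(o{\left(37 \left(-4\right),-71 \right)} + N\right) \left(24415 - 33623\right) = \left(2 + 49087\right) \left(24415 - 33623\right) = 49089 \left(-9208\right) = -452011512$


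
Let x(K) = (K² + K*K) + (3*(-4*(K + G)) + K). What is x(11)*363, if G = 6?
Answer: 17787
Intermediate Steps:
x(K) = -72 - 11*K + 2*K² (x(K) = (K² + K*K) + (3*(-4*(K + 6)) + K) = (K² + K²) + (3*(-4*(6 + K)) + K) = 2*K² + (3*(-24 - 4*K) + K) = 2*K² + ((-72 - 12*K) + K) = 2*K² + (-72 - 11*K) = -72 - 11*K + 2*K²)
x(11)*363 = (-72 - 11*11 + 2*11²)*363 = (-72 - 121 + 2*121)*363 = (-72 - 121 + 242)*363 = 49*363 = 17787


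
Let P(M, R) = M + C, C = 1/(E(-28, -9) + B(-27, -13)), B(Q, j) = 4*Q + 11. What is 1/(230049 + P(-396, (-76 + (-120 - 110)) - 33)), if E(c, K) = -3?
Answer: 100/22965299 ≈ 4.3544e-6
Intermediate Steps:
B(Q, j) = 11 + 4*Q
C = -1/100 (C = 1/(-3 + (11 + 4*(-27))) = 1/(-3 + (11 - 108)) = 1/(-3 - 97) = 1/(-100) = -1/100 ≈ -0.010000)
P(M, R) = -1/100 + M (P(M, R) = M - 1/100 = -1/100 + M)
1/(230049 + P(-396, (-76 + (-120 - 110)) - 33)) = 1/(230049 + (-1/100 - 396)) = 1/(230049 - 39601/100) = 1/(22965299/100) = 100/22965299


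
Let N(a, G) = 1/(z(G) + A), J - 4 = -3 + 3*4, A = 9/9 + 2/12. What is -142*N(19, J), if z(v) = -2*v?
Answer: 852/149 ≈ 5.7181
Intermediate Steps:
A = 7/6 (A = 9*(1/9) + 2*(1/12) = 1 + 1/6 = 7/6 ≈ 1.1667)
J = 13 (J = 4 + (-3 + 3*4) = 4 + (-3 + 12) = 4 + 9 = 13)
N(a, G) = 1/(7/6 - 2*G) (N(a, G) = 1/(-2*G + 7/6) = 1/(7/6 - 2*G))
-142*N(19, J) = -(-852)/(-7 + 12*13) = -(-852)/(-7 + 156) = -(-852)/149 = -142*(-6/149) = 852/149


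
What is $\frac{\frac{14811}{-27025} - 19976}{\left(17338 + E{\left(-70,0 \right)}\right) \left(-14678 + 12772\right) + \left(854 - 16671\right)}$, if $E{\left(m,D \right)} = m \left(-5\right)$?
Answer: $\frac{539866211}{911530143625} \approx 0.00059226$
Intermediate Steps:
$E{\left(m,D \right)} = - 5 m$
$\frac{\frac{14811}{-27025} - 19976}{\left(17338 + E{\left(-70,0 \right)}\right) \left(-14678 + 12772\right) + \left(854 - 16671\right)} = \frac{\frac{14811}{-27025} - 19976}{\left(17338 - -350\right) \left(-14678 + 12772\right) + \left(854 - 16671\right)} = \frac{14811 \left(- \frac{1}{27025}\right) - 19976}{\left(17338 + 350\right) \left(-1906\right) - 15817} = \frac{- \frac{14811}{27025} - 19976}{17688 \left(-1906\right) - 15817} = - \frac{539866211}{27025 \left(-33713328 - 15817\right)} = - \frac{539866211}{27025 \left(-33729145\right)} = \left(- \frac{539866211}{27025}\right) \left(- \frac{1}{33729145}\right) = \frac{539866211}{911530143625}$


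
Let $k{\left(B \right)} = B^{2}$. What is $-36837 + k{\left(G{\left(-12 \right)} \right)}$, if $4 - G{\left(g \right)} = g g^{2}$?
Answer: $2962987$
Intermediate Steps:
$G{\left(g \right)} = 4 - g^{3}$ ($G{\left(g \right)} = 4 - g g^{2} = 4 - g^{3}$)
$-36837 + k{\left(G{\left(-12 \right)} \right)} = -36837 + \left(4 - \left(-12\right)^{3}\right)^{2} = -36837 + \left(4 - -1728\right)^{2} = -36837 + \left(4 + 1728\right)^{2} = -36837 + 1732^{2} = -36837 + 2999824 = 2962987$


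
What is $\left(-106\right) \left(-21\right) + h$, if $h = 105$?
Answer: $2331$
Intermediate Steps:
$\left(-106\right) \left(-21\right) + h = \left(-106\right) \left(-21\right) + 105 = 2226 + 105 = 2331$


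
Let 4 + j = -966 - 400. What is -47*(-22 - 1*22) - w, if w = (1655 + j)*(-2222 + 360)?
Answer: 532738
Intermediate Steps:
j = -1370 (j = -4 + (-966 - 400) = -4 - 1366 = -1370)
w = -530670 (w = (1655 - 1370)*(-2222 + 360) = 285*(-1862) = -530670)
-47*(-22 - 1*22) - w = -47*(-22 - 1*22) - 1*(-530670) = -47*(-22 - 22) + 530670 = -47*(-44) + 530670 = 2068 + 530670 = 532738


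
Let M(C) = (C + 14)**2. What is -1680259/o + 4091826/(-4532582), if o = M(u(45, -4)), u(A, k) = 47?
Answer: -3815568691642/8432868811 ≈ -452.46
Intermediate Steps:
M(C) = (14 + C)**2
o = 3721 (o = (14 + 47)**2 = 61**2 = 3721)
-1680259/o + 4091826/(-4532582) = -1680259/3721 + 4091826/(-4532582) = -1680259*1/3721 + 4091826*(-1/4532582) = -1680259/3721 - 2045913/2266291 = -3815568691642/8432868811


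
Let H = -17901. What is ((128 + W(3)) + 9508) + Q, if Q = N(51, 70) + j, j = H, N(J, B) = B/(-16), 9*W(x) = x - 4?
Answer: -595403/72 ≈ -8269.5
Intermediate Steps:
W(x) = -4/9 + x/9 (W(x) = (x - 4)/9 = (-4 + x)/9 = -4/9 + x/9)
N(J, B) = -B/16 (N(J, B) = B*(-1/16) = -B/16)
j = -17901
Q = -143243/8 (Q = -1/16*70 - 17901 = -35/8 - 17901 = -143243/8 ≈ -17905.)
((128 + W(3)) + 9508) + Q = ((128 + (-4/9 + (1/9)*3)) + 9508) - 143243/8 = ((128 + (-4/9 + 1/3)) + 9508) - 143243/8 = ((128 - 1/9) + 9508) - 143243/8 = (1151/9 + 9508) - 143243/8 = 86723/9 - 143243/8 = -595403/72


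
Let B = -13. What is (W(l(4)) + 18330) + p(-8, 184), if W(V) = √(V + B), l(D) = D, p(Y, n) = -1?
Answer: 18329 + 3*I ≈ 18329.0 + 3.0*I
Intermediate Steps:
W(V) = √(-13 + V) (W(V) = √(V - 13) = √(-13 + V))
(W(l(4)) + 18330) + p(-8, 184) = (√(-13 + 4) + 18330) - 1 = (√(-9) + 18330) - 1 = (3*I + 18330) - 1 = (18330 + 3*I) - 1 = 18329 + 3*I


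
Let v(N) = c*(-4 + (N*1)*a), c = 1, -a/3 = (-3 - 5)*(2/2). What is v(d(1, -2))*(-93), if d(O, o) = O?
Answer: -1860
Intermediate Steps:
a = 24 (a = -3*(-3 - 5)*2/2 = -(-24)*2*(½) = -(-24) = -3*(-8) = 24)
v(N) = -4 + 24*N (v(N) = 1*(-4 + (N*1)*24) = 1*(-4 + N*24) = 1*(-4 + 24*N) = -4 + 24*N)
v(d(1, -2))*(-93) = (-4 + 24*1)*(-93) = (-4 + 24)*(-93) = 20*(-93) = -1860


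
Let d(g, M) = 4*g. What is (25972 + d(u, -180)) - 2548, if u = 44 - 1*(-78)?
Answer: 23912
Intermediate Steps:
u = 122 (u = 44 + 78 = 122)
(25972 + d(u, -180)) - 2548 = (25972 + 4*122) - 2548 = (25972 + 488) - 2548 = 26460 - 2548 = 23912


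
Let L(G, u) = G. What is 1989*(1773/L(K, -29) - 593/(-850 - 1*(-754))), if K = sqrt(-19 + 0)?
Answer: 393159/32 - 3526497*I*sqrt(19)/19 ≈ 12286.0 - 8.0903e+5*I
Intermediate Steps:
K = I*sqrt(19) (K = sqrt(-19) = I*sqrt(19) ≈ 4.3589*I)
1989*(1773/L(K, -29) - 593/(-850 - 1*(-754))) = 1989*(1773/((I*sqrt(19))) - 593/(-850 - 1*(-754))) = 1989*(1773*(-I*sqrt(19)/19) - 593/(-850 + 754)) = 1989*(-1773*I*sqrt(19)/19 - 593/(-96)) = 1989*(-1773*I*sqrt(19)/19 - 593*(-1/96)) = 1989*(-1773*I*sqrt(19)/19 + 593/96) = 1989*(593/96 - 1773*I*sqrt(19)/19) = 393159/32 - 3526497*I*sqrt(19)/19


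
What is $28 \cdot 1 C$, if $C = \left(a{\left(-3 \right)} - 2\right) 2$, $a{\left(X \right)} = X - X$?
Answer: $-112$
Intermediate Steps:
$a{\left(X \right)} = 0$
$C = -4$ ($C = \left(0 - 2\right) 2 = \left(-2\right) 2 = -4$)
$28 \cdot 1 C = 28 \cdot 1 \left(-4\right) = 28 \left(-4\right) = -112$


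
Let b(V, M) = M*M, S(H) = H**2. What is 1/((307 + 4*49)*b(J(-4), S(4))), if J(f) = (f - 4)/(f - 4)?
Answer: 1/128768 ≈ 7.7659e-6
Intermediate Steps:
J(f) = 1 (J(f) = (-4 + f)/(-4 + f) = 1)
b(V, M) = M**2
1/((307 + 4*49)*b(J(-4), S(4))) = 1/((307 + 4*49)*((4**2)**2)) = 1/((307 + 196)*(16**2)) = 1/(503*256) = (1/503)*(1/256) = 1/128768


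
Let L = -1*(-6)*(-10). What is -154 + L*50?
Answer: -3154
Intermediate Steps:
L = -60 (L = 6*(-10) = -60)
-154 + L*50 = -154 - 60*50 = -154 - 3000 = -3154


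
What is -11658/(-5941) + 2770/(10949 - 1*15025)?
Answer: 15530719/12107758 ≈ 1.2827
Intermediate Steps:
-11658/(-5941) + 2770/(10949 - 1*15025) = -11658*(-1/5941) + 2770/(10949 - 15025) = 11658/5941 + 2770/(-4076) = 11658/5941 + 2770*(-1/4076) = 11658/5941 - 1385/2038 = 15530719/12107758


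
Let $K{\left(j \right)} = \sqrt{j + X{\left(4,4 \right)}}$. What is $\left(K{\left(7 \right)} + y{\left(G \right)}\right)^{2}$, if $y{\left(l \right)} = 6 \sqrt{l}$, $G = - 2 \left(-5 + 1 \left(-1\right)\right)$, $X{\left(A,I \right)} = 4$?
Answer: $443 + 24 \sqrt{33} \approx 580.87$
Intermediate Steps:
$G = 12$ ($G = - 2 \left(-5 - 1\right) = \left(-2\right) \left(-6\right) = 12$)
$K{\left(j \right)} = \sqrt{4 + j}$ ($K{\left(j \right)} = \sqrt{j + 4} = \sqrt{4 + j}$)
$\left(K{\left(7 \right)} + y{\left(G \right)}\right)^{2} = \left(\sqrt{4 + 7} + 6 \sqrt{12}\right)^{2} = \left(\sqrt{11} + 6 \cdot 2 \sqrt{3}\right)^{2} = \left(\sqrt{11} + 12 \sqrt{3}\right)^{2}$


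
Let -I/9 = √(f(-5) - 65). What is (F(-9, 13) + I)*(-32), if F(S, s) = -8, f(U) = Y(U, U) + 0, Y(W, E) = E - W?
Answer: 256 + 288*I*√65 ≈ 256.0 + 2321.9*I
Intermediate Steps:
f(U) = 0 (f(U) = (U - U) + 0 = 0 + 0 = 0)
I = -9*I*√65 (I = -9*√(0 - 65) = -9*I*√65 ≈ -72.56*I)
(F(-9, 13) + I)*(-32) = (-8 - 9*I*√65)*(-32) = 256 + 288*I*√65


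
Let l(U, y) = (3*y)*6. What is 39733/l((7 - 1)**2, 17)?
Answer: 39733/306 ≈ 129.85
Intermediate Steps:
l(U, y) = 18*y
39733/l((7 - 1)**2, 17) = 39733/((18*17)) = 39733/306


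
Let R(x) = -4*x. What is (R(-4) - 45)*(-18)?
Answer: 522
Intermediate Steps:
(R(-4) - 45)*(-18) = (-4*(-4) - 45)*(-18) = (16 - 45)*(-18) = -29*(-18) = 522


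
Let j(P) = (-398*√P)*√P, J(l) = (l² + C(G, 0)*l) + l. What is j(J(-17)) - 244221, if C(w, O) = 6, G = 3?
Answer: -311881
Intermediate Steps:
J(l) = l² + 7*l (J(l) = (l² + 6*l) + l = l² + 7*l)
j(P) = -398*P
j(J(-17)) - 244221 = -(-6766)*(7 - 17) - 244221 = -(-6766)*(-10) - 244221 = -398*170 - 244221 = -67660 - 244221 = -311881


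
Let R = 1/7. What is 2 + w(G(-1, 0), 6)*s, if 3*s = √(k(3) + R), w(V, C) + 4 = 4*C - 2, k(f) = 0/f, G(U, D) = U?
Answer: 2 + 6*√7/7 ≈ 4.2678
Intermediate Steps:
R = ⅐ ≈ 0.14286
k(f) = 0
w(V, C) = -6 + 4*C (w(V, C) = -4 + (4*C - 2) = -4 + (-2 + 4*C) = -6 + 4*C)
s = √7/21 (s = √(0 + ⅐)/3 = √(⅐)/3 = (√7/7)/3 = √7/21 ≈ 0.12599)
2 + w(G(-1, 0), 6)*s = 2 + (-6 + 4*6)*(√7/21) = 2 + (-6 + 24)*(√7/21) = 2 + 18*(√7/21) = 2 + 6*√7/7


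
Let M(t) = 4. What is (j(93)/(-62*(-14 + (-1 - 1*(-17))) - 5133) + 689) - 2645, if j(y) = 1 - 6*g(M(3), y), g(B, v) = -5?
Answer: -10282723/5257 ≈ -1956.0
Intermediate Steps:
j(y) = 31 (j(y) = 1 - 6*(-5) = 1 + 30 = 31)
(j(93)/(-62*(-14 + (-1 - 1*(-17))) - 5133) + 689) - 2645 = (31/(-62*(-14 + (-1 - 1*(-17))) - 5133) + 689) - 2645 = (31/(-62*(-14 + (-1 + 17)) - 5133) + 689) - 2645 = (31/(-62*(-14 + 16) - 5133) + 689) - 2645 = (31/(-62*2 - 5133) + 689) - 2645 = (31/(-124 - 5133) + 689) - 2645 = (31/(-5257) + 689) - 2645 = (31*(-1/5257) + 689) - 2645 = (-31/5257 + 689) - 2645 = 3622042/5257 - 2645 = -10282723/5257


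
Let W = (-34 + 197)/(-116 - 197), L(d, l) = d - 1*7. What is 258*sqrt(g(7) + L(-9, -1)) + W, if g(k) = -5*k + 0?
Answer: -163/313 + 258*I*sqrt(51) ≈ -0.52077 + 1842.5*I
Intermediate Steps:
g(k) = -5*k
L(d, l) = -7 + d (L(d, l) = d - 7 = -7 + d)
W = -163/313 (W = 163/(-313) = 163*(-1/313) = -163/313 ≈ -0.52077)
258*sqrt(g(7) + L(-9, -1)) + W = 258*sqrt(-5*7 + (-7 - 9)) - 163/313 = 258*sqrt(-35 - 16) - 163/313 = 258*sqrt(-51) - 163/313 = 258*(I*sqrt(51)) - 163/313 = 258*I*sqrt(51) - 163/313 = -163/313 + 258*I*sqrt(51)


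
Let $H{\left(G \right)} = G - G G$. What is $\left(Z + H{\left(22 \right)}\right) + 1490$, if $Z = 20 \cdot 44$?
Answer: $1908$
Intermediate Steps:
$H{\left(G \right)} = G - G^{2}$
$Z = 880$
$\left(Z + H{\left(22 \right)}\right) + 1490 = \left(880 + 22 \left(1 - 22\right)\right) + 1490 = \left(880 + 22 \left(-21\right)\right) + 1490 = \left(880 - 462\right) + 1490 = 418 + 1490 = 1908$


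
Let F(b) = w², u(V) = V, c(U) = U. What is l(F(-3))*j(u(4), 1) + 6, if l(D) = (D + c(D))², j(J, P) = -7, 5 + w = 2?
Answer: -2262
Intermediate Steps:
w = -3 (w = -5 + 2 = -3)
F(b) = 9 (F(b) = (-3)² = 9)
l(D) = 4*D² (l(D) = (D + D)² = (2*D)² = 4*D²)
l(F(-3))*j(u(4), 1) + 6 = (4*9²)*(-7) + 6 = (4*81)*(-7) + 6 = 324*(-7) + 6 = -2268 + 6 = -2262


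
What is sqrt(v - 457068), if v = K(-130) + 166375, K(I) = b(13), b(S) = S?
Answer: 26*I*sqrt(430) ≈ 539.15*I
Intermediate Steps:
K(I) = 13
v = 166388 (v = 13 + 166375 = 166388)
sqrt(v - 457068) = sqrt(166388 - 457068) = sqrt(-290680) = 26*I*sqrt(430)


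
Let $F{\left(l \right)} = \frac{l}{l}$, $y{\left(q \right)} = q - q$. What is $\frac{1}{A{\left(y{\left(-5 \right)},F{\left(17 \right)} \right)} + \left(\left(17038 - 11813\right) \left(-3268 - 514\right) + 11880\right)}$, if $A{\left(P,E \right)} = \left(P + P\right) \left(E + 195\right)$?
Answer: $- \frac{1}{19749070} \approx -5.0635 \cdot 10^{-8}$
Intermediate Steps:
$y{\left(q \right)} = 0$
$F{\left(l \right)} = 1$
$A{\left(P,E \right)} = 2 P \left(195 + E\right)$
$\frac{1}{A{\left(y{\left(-5 \right)},F{\left(17 \right)} \right)} + \left(\left(17038 - 11813\right) \left(-3268 - 514\right) + 11880\right)} = \frac{1}{2 \cdot 0 \left(195 + 1\right) + \left(\left(17038 - 11813\right) \left(-3268 - 514\right) + 11880\right)} = \frac{1}{2 \cdot 0 \cdot 196 + \left(5225 \left(-3782\right) + 11880\right)} = \frac{1}{0 + \left(-19760950 + 11880\right)} = \frac{1}{0 - 19749070} = \frac{1}{-19749070} = - \frac{1}{19749070}$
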